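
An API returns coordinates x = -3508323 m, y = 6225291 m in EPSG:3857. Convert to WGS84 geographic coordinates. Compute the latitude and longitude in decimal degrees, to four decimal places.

R = 6378137 m. λ = x/R = -31.51580173°.
φ = 2·arctan(exp(y/R)) − 90° = 2·arctan(2.65392) − 90° = 48.70700076°.

lat 48.7070°, lon -31.5158°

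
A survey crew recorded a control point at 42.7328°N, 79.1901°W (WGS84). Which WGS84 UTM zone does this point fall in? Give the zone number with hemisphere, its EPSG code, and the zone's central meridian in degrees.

UTM zone = ⌊(λ + 180)/6⌋ + 1; -79.1901° ∈ [-84°, -78°) → zone 17.
Hemisphere: N (φ ≥ 0).
Central meridian λ₀ = 6×17 − 183 = -81°.
EPSG code: 32617.

Zone 17N (EPSG:32617), central meridian -81°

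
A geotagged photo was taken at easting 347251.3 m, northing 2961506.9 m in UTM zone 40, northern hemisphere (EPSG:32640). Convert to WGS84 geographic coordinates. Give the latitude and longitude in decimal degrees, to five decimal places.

Zone 40N: λ₀ = 57°, k₀ = 0.9996, false easting 500000 m.
Meridian distance M = (N − FN)/k₀ = 2962692.0 m.
Inverse transverse Mercator on WGS84 gives φ = 26.76660011°, λ = 55.46369974°.

lat 26.76660°, lon 55.46370°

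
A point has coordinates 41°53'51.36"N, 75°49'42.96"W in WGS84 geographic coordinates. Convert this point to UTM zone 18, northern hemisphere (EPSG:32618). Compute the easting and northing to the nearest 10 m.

Zone 18 central meridian λ₀ = 6×18 − 183 = -75°; Δλ = -0.8286°.
Transverse Mercator on WGS84 with k₀ = 0.9996 gives E = 431267.146 m, N = 4638738.882 m.

E 431270 m, N 4638740 m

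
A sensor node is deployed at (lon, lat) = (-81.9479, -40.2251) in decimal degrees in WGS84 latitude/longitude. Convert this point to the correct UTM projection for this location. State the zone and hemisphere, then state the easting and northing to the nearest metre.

Longitude -81.9479° lies in the 6° band [-84°, -78°), giving zone 17; latitude is south of the equator, so 17S.
Zone 17 central meridian λ₀ = 6×17 − 183 = -81°; Δλ = -0.9479°.
Transverse Mercator on WGS84 with k₀ = 0.9996 gives E = 419353.234 m, N = 5546827.561 m.

Zone 17S: E 419353 m, N 5546828 m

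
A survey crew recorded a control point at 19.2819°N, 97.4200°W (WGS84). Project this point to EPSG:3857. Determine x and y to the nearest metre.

Web Mercator is spherical with R = a = 6378137 m.
x = R·λ = 6378137 × -1.700299757 = -10844744.793 m.
y = R·ln tan(π/4 + φ/2) = 6378137 × 0.343070924 = 2188153.351 m.

x -10844745 m, y 2188153 m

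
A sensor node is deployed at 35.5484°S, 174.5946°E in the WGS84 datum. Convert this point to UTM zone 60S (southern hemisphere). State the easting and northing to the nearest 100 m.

E 282000 m, N 6063500 m

Zone 60 central meridian λ₀ = 6×60 − 183 = 177°; Δλ = -2.4054°.
Transverse Mercator on WGS84 with k₀ = 0.9996 gives E = 281956.831 m, N = 6063476.784 m.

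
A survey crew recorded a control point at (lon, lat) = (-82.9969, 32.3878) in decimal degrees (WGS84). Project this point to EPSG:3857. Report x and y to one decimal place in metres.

Web Mercator is spherical with R = a = 6378137 m.
x = R·λ = 6378137 × -1.448569174 = -9239172.645 m.
y = R·ln tan(π/4 + φ/2) = 6378137 × 0.598031015 = 3814323.746 m.

x -9239172.6 m, y 3814323.7 m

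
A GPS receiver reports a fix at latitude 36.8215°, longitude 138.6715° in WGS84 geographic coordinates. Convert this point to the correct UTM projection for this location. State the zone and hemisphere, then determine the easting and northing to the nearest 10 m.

Longitude 138.6715° lies in the 6° band [138°, 144°), giving zone 54; latitude is north of the equator, so 54N.
Zone 54 central meridian λ₀ = 6×54 − 183 = 141°; Δλ = -2.3285°.
Transverse Mercator on WGS84 with k₀ = 0.9996 gives E = 292319.687 m, N = 4077601.070 m.

Zone 54N: E 292320 m, N 4077600 m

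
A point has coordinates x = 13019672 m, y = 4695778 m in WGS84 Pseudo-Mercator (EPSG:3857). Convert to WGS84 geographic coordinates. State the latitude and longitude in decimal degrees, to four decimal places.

R = 6378137 m. λ = x/R = 116.95770352°.
φ = 2·arctan(exp(y/R)) − 90° = 2·arctan(2.08805) − 90° = 38.81900043°.

lat 38.8190°, lon 116.9577°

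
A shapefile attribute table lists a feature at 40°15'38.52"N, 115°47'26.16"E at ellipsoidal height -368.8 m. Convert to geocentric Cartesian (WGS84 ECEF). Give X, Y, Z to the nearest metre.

X -2120496 m, Y 4388293 m, Z 4099880 m

WGS84: a = 6378137 m, e² = 0.006694380; N(φ) = a/√(1−e²sin²φ) = 6387072.305 m.
X = (N+h)·cosφ·cosλ = -2120495.817 m; Y = (N+h)·cosφ·sinλ = 4388293.453 m; Z = (N(1−e²)+h)·sinφ = 4099879.802 m.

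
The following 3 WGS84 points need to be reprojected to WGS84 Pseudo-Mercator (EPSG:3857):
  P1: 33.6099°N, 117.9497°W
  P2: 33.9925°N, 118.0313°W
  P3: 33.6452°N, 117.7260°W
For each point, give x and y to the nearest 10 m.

P1: x -13130100 m, y 3976540 m; P2: x -13139180 m, y 4027800 m; P3: x -13105200 m, y 3981260 m

Web Mercator: x = R·λ, y = R·ln tan(π/4+φ/2), R = 6378137 m.
P1 (33.6099°, -117.9497°) → (-13130100.543, 3976540.635) m.
P2 (33.9925°, -118.0313°) → (-13139184.214, 4027795.004) m.
P3 (33.6452°, -117.7260°) → (-13105198.373, 3981259.970) m.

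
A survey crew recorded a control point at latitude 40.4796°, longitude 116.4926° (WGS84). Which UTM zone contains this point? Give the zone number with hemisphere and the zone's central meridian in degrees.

Zone 50N, central meridian 117°

UTM zone = ⌊(λ + 180)/6⌋ + 1; 116.4926° ∈ [114°, 120°) → zone 50.
Hemisphere: N (φ ≥ 0).
Central meridian λ₀ = 6×50 − 183 = 117°.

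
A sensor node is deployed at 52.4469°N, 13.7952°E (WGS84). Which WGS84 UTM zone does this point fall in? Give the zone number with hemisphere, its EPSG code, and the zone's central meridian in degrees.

UTM zone = ⌊(λ + 180)/6⌋ + 1; 13.7952° ∈ [12°, 18°) → zone 33.
Hemisphere: N (φ ≥ 0).
Central meridian λ₀ = 6×33 − 183 = 15°.
EPSG code: 32633.

Zone 33N (EPSG:32633), central meridian 15°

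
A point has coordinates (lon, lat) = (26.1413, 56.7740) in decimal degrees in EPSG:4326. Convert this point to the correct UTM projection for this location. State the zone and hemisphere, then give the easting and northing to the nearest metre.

Longitude 26.1413° lies in the 6° band [24°, 30°), giving zone 35; latitude is north of the equator, so 35N.
Zone 35 central meridian λ₀ = 6×35 − 183 = 27°; Δλ = -0.8587°.
Transverse Mercator on WGS84 with k₀ = 0.9996 gives E = 447520.785 m, N = 6292558.089 m.

Zone 35N: E 447521 m, N 6292558 m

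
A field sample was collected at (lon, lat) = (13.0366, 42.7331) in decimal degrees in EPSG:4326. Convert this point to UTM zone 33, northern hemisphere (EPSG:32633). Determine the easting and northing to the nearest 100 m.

Zone 33 central meridian λ₀ = 6×33 − 183 = 15°; Δλ = -1.9634°.
Transverse Mercator on WGS84 with k₀ = 0.9996 gives E = 339273.033 m, N = 4733045.820 m.

E 339300 m, N 4733000 m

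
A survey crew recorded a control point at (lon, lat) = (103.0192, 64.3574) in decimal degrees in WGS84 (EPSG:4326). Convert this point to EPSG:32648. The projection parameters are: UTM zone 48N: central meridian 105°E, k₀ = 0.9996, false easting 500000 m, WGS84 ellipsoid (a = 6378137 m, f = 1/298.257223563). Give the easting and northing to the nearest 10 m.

E 404370 m, N 7138330 m

Zone 48 central meridian λ₀ = 6×48 − 183 = 105°; Δλ = -1.9808°.
Transverse Mercator on WGS84 with k₀ = 0.9996 gives E = 404366.096 m, N = 7138331.708 m.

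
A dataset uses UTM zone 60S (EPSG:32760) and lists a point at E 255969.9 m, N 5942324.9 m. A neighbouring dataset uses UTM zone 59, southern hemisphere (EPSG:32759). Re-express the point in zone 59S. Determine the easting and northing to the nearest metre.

UTM 60S → geographic: φ = -36.63339980°, λ = 174.27069946°.
UTM 59S (λ₀ = 171°) forward: E = 792451.232 m, N = 5940810.680 m.

E 792451 m, N 5940811 m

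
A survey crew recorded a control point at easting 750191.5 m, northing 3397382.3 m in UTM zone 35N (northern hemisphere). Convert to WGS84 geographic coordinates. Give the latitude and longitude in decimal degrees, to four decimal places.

Zone 35N: λ₀ = 27°, k₀ = 0.9996, false easting 500000 m.
Meridian distance M = (N − FN)/k₀ = 3398741.8 m.
Inverse transverse Mercator on WGS84 gives φ = 30.68300032°, λ = 29.61170008°.

lat 30.6830°, lon 29.6117°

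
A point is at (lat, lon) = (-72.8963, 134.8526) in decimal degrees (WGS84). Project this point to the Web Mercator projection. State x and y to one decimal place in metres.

Web Mercator is spherical with R = a = 6378137 m.
x = R·λ = 6378137 × 2.353621875 = 15011722.764 m.
y = R·ln tan(π/4 + φ/2) = 6378137 × -1.894614509 = -12084110.898 m.

x 15011722.8 m, y -12084110.9 m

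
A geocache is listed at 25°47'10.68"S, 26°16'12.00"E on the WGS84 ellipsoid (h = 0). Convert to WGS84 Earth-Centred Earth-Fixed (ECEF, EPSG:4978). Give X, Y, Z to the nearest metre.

X 5153136 m, Y 2543482 m, Z -2757764 m

WGS84: a = 6378137 m, e² = 0.006694380; N(φ) = a/√(1−e²sin²φ) = 6382180.870 m.
X = (N+h)·cosφ·cosλ = 5153136.308 m; Y = (N+h)·cosφ·sinλ = 2543482.219 m; Z = (N(1−e²)+h)·sinφ = -2757763.652 m.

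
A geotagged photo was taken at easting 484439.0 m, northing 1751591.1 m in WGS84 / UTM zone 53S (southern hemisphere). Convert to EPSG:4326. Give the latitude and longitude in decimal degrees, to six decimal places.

lat -74.325400°, lon 134.483999°

Zone 53S: λ₀ = 135°, k₀ = 0.9996, false easting 500000 m, false northing 10000000 m.
Meridian distance M = (N − FN)/k₀ = -8251709.6 m.
Inverse transverse Mercator on WGS84 gives φ = -74.32539997°, λ = 134.48399927°.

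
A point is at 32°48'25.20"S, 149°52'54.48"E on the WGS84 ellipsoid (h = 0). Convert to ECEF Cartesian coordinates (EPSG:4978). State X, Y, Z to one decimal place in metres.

X -4641635.8 m, Y 2692632.4 m, Z -3435987.9 m

WGS84: a = 6378137 m, e² = 0.006694380; N(φ) = a/√(1−e²sin²φ) = 6384413.396 m.
X = (N+h)·cosφ·cosλ = -4641635.783 m; Y = (N+h)·cosφ·sinλ = 2692632.376 m; Z = (N(1−e²)+h)·sinφ = -3435987.944 m.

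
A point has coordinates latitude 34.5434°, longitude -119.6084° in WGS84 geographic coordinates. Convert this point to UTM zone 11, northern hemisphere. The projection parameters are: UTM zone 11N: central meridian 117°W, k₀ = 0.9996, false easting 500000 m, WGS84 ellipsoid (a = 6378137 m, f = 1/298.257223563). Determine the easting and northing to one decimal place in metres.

Zone 11 central meridian λ₀ = 6×11 − 183 = -117°; Δλ = -2.6084°.
Transverse Mercator on WGS84 with k₀ = 0.9996 gives E = 260634.824 m, N = 3825500.539 m.

E 260634.8 m, N 3825500.5 m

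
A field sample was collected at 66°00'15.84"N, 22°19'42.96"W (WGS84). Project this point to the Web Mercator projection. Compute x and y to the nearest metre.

x -2485608 m, y 9878050 m

Web Mercator is spherical with R = a = 6378137 m.
x = R·λ = 6378137 × -0.389707587 = -2485608.382 m.
y = R·ln tan(π/4 + φ/2) = 6378137 × 1.548735976 = 9878050.233 m.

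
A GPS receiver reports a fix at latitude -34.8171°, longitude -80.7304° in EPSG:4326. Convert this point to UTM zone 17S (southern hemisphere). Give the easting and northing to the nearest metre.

E 524656 m, N 6147206 m

Zone 17 central meridian λ₀ = 6×17 − 183 = -81°; Δλ = +0.2696°.
Transverse Mercator on WGS84 with k₀ = 0.9996 gives E = 524656.094 m, N = 6147206.424 m.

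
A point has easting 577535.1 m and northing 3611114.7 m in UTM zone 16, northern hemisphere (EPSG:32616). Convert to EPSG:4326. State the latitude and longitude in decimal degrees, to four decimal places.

lat 32.6349°, lon -86.1734°

Zone 16N: λ₀ = -87°, k₀ = 0.9996, false easting 500000 m.
Meridian distance M = (N − FN)/k₀ = 3612559.7 m.
Inverse transverse Mercator on WGS84 gives φ = 32.63489966°, λ = -86.17340023°.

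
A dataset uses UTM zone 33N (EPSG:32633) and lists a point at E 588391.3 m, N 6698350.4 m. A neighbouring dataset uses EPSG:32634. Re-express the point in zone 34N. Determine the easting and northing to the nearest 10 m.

E 258020 m, N 6705350 m

UTM 33N → geographic: φ = 60.41179988°, λ = 16.60479933°.
UTM 34N (λ₀ = 21°) forward: E = 258020.747 m, N = 6705350.645 m.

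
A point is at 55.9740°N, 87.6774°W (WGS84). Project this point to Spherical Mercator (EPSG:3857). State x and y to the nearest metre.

x -9760204 m, y 7553242 m

Web Mercator is spherical with R = a = 6378137 m.
x = R·λ = 6378137 × -1.530259310 = -9760203.522 m.
y = R·ln tan(π/4 + φ/2) = 6378137 × 1.184239462 = 7553241.532 m.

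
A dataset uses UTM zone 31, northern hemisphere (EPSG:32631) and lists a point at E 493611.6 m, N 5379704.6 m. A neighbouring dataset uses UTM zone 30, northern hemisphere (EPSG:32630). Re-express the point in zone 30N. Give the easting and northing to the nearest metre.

UTM 31N → geographic: φ = 48.57040004°, λ = 2.91340052°.
UTM 30N (λ₀ = -3°) forward: E = 936132.030 m, N = 5396603.733 m.

E 936132 m, N 5396604 m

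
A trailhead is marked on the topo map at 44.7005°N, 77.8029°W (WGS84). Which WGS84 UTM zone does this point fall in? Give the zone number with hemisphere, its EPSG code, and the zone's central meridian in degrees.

UTM zone = ⌊(λ + 180)/6⌋ + 1; -77.8029° ∈ [-78°, -72°) → zone 18.
Hemisphere: N (φ ≥ 0).
Central meridian λ₀ = 6×18 − 183 = -75°.
EPSG code: 32618.

Zone 18N (EPSG:32618), central meridian -75°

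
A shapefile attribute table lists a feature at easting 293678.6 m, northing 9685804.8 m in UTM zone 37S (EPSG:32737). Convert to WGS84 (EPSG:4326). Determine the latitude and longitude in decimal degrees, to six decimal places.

lat -2.841100°, lon 37.143900°

Zone 37S: λ₀ = 39°, k₀ = 0.9996, false easting 500000 m, false northing 10000000 m.
Meridian distance M = (N − FN)/k₀ = -314320.9 m.
Inverse transverse Mercator on WGS84 gives φ = -2.84110012°, λ = 37.14390038°.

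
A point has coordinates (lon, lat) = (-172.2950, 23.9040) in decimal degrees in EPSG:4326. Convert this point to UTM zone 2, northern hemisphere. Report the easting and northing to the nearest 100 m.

Zone 2 central meridian λ₀ = 6×2 − 183 = -171°; Δλ = -1.2950°.
Transverse Mercator on WGS84 with k₀ = 0.9996 gives E = 368179.044 m, N = 2644201.777 m.

E 368200 m, N 2644200 m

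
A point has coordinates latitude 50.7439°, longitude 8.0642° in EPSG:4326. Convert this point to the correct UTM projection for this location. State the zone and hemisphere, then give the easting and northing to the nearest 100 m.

Zone 32N: E 434000 m, N 5621800 m

Longitude 8.0642° lies in the 6° band [6°, 12°), giving zone 32; latitude is north of the equator, so 32N.
Zone 32 central meridian λ₀ = 6×32 − 183 = 9°; Δλ = -0.9358°.
Transverse Mercator on WGS84 with k₀ = 0.9996 gives E = 433975.048 m, N = 5621763.751 m.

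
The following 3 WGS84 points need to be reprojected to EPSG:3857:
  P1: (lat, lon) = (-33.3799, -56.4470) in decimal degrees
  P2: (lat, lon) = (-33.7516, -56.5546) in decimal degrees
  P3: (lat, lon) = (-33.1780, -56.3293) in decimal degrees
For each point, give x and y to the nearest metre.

Web Mercator: x = R·λ, y = R·ln tan(π/4+φ/2), R = 6378137 m.
P1 (-33.3799°, -56.4470°) → (-6283651.297, -3945838.582) m.
P2 (-33.7516°, -56.5546°) → (-6295629.274, -3995496.544) m.
P3 (-33.1780°, -56.3293°) → (-6270548.993, -3918954.390) m.

P1: x -6283651 m, y -3945839 m; P2: x -6295629 m, y -3995497 m; P3: x -6270549 m, y -3918954 m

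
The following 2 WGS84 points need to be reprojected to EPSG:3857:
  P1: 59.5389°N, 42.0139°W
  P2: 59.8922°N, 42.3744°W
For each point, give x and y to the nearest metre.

Web Mercator: x = R·λ, y = R·ln tan(π/4+φ/2), R = 6378137 m.
P1 (59.5389°, -42.0139°) → (-4676965.954, 8297786.869) m.
P2 (59.8922°, -42.3744°) → (-4717096.631, 8375776.415) m.

P1: x -4676966 m, y 8297787 m; P2: x -4717097 m, y 8375776 m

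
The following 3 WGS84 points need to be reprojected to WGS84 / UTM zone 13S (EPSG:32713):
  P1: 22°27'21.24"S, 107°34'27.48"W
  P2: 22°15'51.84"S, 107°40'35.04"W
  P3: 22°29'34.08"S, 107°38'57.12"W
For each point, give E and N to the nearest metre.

P1: E 235073 m, N 7514436 m; P2: E 224183 m, N 7535465 m; P3: E 227433 m, N 7510213 m

UTM zone 13S: λ₀ = -105°, k₀ = 0.9996.
P1 (-22.4559°, -107.5743°) → (235072.723, 7514435.502) m.
P2 (-22.2644°, -107.6764°) → (224182.765, 7535465.228) m.
P3 (-22.4928°, -107.6492°) → (227433.027, 7510213.465) m.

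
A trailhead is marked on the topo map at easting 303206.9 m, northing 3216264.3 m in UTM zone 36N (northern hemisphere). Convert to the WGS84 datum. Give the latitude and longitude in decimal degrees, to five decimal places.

Zone 36N: λ₀ = 33°, k₀ = 0.9996, false easting 500000 m.
Meridian distance M = (N − FN)/k₀ = 3217551.3 m.
Inverse transverse Mercator on WGS84 gives φ = 29.05949980°, λ = 30.97859985°.

lat 29.05950°, lon 30.97860°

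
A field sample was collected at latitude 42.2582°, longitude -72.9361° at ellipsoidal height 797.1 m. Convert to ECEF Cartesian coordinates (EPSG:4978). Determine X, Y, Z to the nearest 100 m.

WGS84: a = 6378137 m, e² = 0.006694380; N(φ) = a/√(1−e²sin²φ) = 6387813.338 m.
X = (N+h)·cosφ·cosλ = 1387477.965 m; Y = (N+h)·cosφ·sinλ = -4520199.428 m; Z = (N(1−e²)+h)·sinφ = 4267409.773 m.

X 1387500 m, Y -4520200 m, Z 4267400 m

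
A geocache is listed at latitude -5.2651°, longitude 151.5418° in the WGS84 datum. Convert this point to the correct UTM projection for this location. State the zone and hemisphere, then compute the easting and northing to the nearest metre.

Longitude 151.5418° lies in the 6° band [150°, 156°), giving zone 56; latitude is south of the equator, so 56S.
Zone 56 central meridian λ₀ = 6×56 − 183 = 153°; Δλ = -1.4582°.
Transverse Mercator on WGS84 with k₀ = 0.9996 gives E = 338401.643 m, N = 9417843.101 m.

Zone 56S: E 338402 m, N 9417843 m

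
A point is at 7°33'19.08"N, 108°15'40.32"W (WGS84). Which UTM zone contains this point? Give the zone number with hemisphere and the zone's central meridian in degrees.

UTM zone = ⌊(λ + 180)/6⌋ + 1; -108.2612° ∈ [-114°, -108°) → zone 12.
Hemisphere: N (φ ≥ 0).
Central meridian λ₀ = 6×12 − 183 = -111°.

Zone 12N, central meridian -111°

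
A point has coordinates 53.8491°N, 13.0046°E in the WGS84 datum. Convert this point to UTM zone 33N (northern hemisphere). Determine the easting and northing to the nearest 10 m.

Zone 33 central meridian λ₀ = 6×33 − 183 = 15°; Δλ = -1.9954°.
Transverse Mercator on WGS84 with k₀ = 0.9996 gives E = 368737.913 m, N = 5968578.599 m.

E 368740 m, N 5968580 m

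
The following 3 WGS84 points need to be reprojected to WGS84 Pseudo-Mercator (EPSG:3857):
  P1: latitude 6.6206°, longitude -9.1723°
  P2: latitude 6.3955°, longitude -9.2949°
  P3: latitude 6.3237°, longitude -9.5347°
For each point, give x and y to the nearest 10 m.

Web Mercator: x = R·λ, y = R·ln tan(π/4+φ/2), R = 6378137 m.
P1 (6.6206°, -9.1723°) → (-1021055.765, 738647.403) m.
P2 (6.3955°, -9.2949°) → (-1034703.535, 713426.847) m.
P3 (6.3237°, -9.5347°) → (-1061397.949, 705384.617) m.

P1: x -1021060 m, y 738650 m; P2: x -1034700 m, y 713430 m; P3: x -1061400 m, y 705380 m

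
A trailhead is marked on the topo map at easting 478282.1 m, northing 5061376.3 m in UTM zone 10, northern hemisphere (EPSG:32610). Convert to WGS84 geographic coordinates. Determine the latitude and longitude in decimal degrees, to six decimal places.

lat 45.705600°, lon -123.279000°

Zone 10N: λ₀ = -123°, k₀ = 0.9996, false easting 500000 m.
Meridian distance M = (N − FN)/k₀ = 5063401.7 m.
Inverse transverse Mercator on WGS84 gives φ = 45.70559976°, λ = -123.27899997°.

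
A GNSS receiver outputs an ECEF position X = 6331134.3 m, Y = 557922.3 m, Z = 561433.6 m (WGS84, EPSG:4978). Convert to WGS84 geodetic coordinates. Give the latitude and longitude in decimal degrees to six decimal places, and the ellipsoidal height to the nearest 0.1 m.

λ = atan2(Y, X) = 5.03610043°; p = √(X²+Y²) = 6355669.8 m.
Bowring's method on WGS84 (a = 6378137 m, b = 6356752.314 m) gives φ = 5.08200035°, h = 2448.398 m.

lat 5.082000°, lon 5.036100°, h 2448.4 m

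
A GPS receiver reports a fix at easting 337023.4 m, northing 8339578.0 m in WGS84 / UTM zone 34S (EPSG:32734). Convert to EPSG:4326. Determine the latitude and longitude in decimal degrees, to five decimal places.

lat -15.01390°, lon 19.48410°

Zone 34S: λ₀ = 21°, k₀ = 0.9996, false easting 500000 m, false northing 10000000 m.
Meridian distance M = (N − FN)/k₀ = -1661086.4 m.
Inverse transverse Mercator on WGS84 gives φ = -15.01389998°, λ = 19.48410012°.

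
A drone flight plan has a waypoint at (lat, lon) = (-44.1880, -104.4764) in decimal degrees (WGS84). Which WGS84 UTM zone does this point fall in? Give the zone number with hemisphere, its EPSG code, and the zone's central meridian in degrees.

Zone 13S (EPSG:32713), central meridian -105°

UTM zone = ⌊(λ + 180)/6⌋ + 1; -104.4764° ∈ [-108°, -102°) → zone 13.
Hemisphere: S (φ < 0).
Central meridian λ₀ = 6×13 − 183 = -105°.
EPSG code: 32713.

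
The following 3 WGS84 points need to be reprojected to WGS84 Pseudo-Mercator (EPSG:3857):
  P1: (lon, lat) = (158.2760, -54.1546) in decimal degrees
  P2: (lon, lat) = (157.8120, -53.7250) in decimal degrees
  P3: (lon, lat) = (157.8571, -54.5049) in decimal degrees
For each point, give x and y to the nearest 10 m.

P1: x 17619200 m, y -7199490 m; P2: x 17567550 m, y -7118250 m; P3: x 17572570 m, y -7266360 m

Web Mercator: x = R·λ, y = R·ln tan(π/4+φ/2), R = 6378137 m.
P1 (-54.1546°, 158.2760°) → (17619203.725, -7199490.224) m.
P2 (-53.7250°, 157.8120°) → (17567551.481, -7118245.664) m.
P3 (-54.5049°, 157.8571°) → (17572571.990, -7266364.194) m.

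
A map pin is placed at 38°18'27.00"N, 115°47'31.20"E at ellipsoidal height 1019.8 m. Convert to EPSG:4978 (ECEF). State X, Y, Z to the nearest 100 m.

X -2180800 m, Y 4512800 m, Z 3932900 m

WGS84: a = 6378137 m, e² = 0.006694380; N(φ) = a/√(1−e²sin²φ) = 6386356.223 m.
X = (N+h)·cosφ·cosλ = -2180810.649 m; Y = (N+h)·cosφ·sinλ = 4512831.447 m; Z = (N(1−e²)+h)·sinφ = 3932916.234 m.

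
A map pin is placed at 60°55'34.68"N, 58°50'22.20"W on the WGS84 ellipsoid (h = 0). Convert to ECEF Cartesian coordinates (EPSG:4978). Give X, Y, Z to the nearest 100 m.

WGS84: a = 6378137 m, e² = 0.006694380; N(φ) = a/√(1−e²sin²φ) = 6394507.502 m.
X = (N+h)·cosφ·cosλ = 1607837.870 m; Y = (N+h)·cosφ·sinλ = -2658991.174 m; Z = (N(1−e²)+h)·sinφ = 5551356.597 m.

X 1607800 m, Y -2659000 m, Z 5551400 m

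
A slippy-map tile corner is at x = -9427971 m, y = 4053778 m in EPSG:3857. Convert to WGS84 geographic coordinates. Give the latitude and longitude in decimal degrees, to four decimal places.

lat 34.1858°, lon -84.6929°

R = 6378137 m. λ = x/R = -84.69290448°.
φ = 2·arctan(exp(y/R)) − 90° = 2·arctan(1.88811) − 90° = 34.18580152°.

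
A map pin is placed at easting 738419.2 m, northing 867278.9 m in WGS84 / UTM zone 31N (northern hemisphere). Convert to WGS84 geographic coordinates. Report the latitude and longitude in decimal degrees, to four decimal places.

lat 7.8405°, lon 5.1622°

Zone 31N: λ₀ = 3°, k₀ = 0.9996, false easting 500000 m.
Meridian distance M = (N − FN)/k₀ = 867626.0 m.
Inverse transverse Mercator on WGS84 gives φ = 7.84050039°, λ = 5.16219972°.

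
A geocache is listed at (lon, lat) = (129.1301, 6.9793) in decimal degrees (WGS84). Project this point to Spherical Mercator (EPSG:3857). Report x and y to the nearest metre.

Web Mercator is spherical with R = a = 6378137 m.
x = R·λ = 6378137 × 2.253745408 = 14374696.978 m.
y = R·ln tan(π/4 + φ/2) = 6378137 × 0.122114129 = 778860.647 m.

x 14374697 m, y 778861 m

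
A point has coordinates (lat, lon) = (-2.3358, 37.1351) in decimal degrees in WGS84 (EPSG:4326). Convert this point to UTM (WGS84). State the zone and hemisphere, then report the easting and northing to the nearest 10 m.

Longitude 37.1351° lies in the 6° band [36°, 42°), giving zone 37; latitude is south of the equator, so 37S.
Zone 37 central meridian λ₀ = 6×37 − 183 = 39°; Δλ = -1.8649°.
Transverse Mercator on WGS84 with k₀ = 0.9996 gives E = 292617.844 m, N = 9741684.894 m.

Zone 37S: E 292620 m, N 9741680 m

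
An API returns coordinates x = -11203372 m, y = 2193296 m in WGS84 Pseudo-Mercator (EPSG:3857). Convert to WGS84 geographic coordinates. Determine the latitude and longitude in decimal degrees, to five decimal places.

lat 19.32550°, lon -100.64160°

R = 6378137 m. λ = x/R = -100.64160301°.
φ = 2·arctan(exp(y/R)) − 90° = 2·arctan(1.41041) − 90° = 19.32549997°.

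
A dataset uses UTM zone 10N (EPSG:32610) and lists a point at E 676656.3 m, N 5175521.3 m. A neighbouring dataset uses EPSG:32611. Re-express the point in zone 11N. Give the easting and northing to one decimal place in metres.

E 218054.0 m, N 5179538.0 m

UTM 10N → geographic: φ = 46.70989980°, λ = -120.68879998°.
UTM 11N (λ₀ = -117°) forward: E = 218054.000 m, N = 5179538.003 m.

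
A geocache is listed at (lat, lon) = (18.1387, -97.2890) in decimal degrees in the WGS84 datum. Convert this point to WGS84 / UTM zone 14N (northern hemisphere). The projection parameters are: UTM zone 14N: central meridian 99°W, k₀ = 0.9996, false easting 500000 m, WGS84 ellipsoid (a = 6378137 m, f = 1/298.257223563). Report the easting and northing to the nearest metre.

E 681011 m, N 2006372 m

Zone 14 central meridian λ₀ = 6×14 − 183 = -99°; Δλ = +1.7110°.
Transverse Mercator on WGS84 with k₀ = 0.9996 gives E = 681010.646 m, N = 2006372.467 m.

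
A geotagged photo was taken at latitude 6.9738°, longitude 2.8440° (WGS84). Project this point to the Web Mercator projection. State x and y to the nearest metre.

Web Mercator is spherical with R = a = 6378137 m.
x = R·λ = 6378137 × 0.049637164 = 316592.632 m.
y = R·ln tan(π/4 + φ/2) = 6378137 × 0.122017420 = 778243.823 m.

x 316593 m, y 778244 m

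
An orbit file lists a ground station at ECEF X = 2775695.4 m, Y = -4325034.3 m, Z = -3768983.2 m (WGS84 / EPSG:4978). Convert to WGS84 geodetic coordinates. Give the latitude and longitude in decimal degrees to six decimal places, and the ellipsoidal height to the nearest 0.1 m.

lat -36.439700°, lon -57.308700°, h 2406.9 m

λ = atan2(Y, X) = -57.30869966°; p = √(X²+Y²) = 5139105.6 m.
Bowring's method on WGS84 (a = 6378137 m, b = 6356752.314 m) gives φ = -36.43969976°, h = 2406.927 m.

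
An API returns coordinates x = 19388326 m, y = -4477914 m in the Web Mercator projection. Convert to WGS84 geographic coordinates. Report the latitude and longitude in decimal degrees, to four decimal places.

R = 6378137 m. λ = x/R = 174.16829579°.
φ = 2·arctan(exp(y/R)) − 90° = 2·arctan(0.49556) − 90° = -37.27790302°.

lat -37.2779°, lon 174.1683°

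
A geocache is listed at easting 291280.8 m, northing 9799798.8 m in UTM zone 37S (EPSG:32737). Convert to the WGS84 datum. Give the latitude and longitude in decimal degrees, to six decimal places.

Zone 37S: λ₀ = 39°, k₀ = 0.9996, false easting 500000 m, false northing 10000000 m.
Meridian distance M = (N − FN)/k₀ = -200281.3 m.
Inverse transverse Mercator on WGS84 gives φ = -1.81029999°, λ = 37.12369991°.

lat -1.810300°, lon 37.123700°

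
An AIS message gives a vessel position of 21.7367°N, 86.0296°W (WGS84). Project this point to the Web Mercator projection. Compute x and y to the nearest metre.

x -9576771 m, y 2479942 m

Web Mercator is spherical with R = a = 6378137 m.
x = R·λ = 6378137 × -1.501499774 = -9576771.265 m.
y = R·ln tan(π/4 + φ/2) = 6378137 × 0.388819200 = 2479942.126 m.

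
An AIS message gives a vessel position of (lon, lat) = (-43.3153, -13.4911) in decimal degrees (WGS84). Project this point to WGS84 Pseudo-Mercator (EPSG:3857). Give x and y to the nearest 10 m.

Web Mercator is spherical with R = a = 6378137 m.
x = R·λ = 6378137 × -0.755994601 = -4821837.140 m.
y = R·ln tan(π/4 + φ/2) = 6378137 × -0.237670588 = -1515895.569 m.

x -4821840 m, y -1515900 m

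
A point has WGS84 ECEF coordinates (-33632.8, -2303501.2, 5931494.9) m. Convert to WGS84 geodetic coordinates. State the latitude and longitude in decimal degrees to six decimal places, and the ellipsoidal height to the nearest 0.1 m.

λ = atan2(Y, X) = -90.83650079°; p = √(X²+Y²) = 2303746.7 m.
Bowring's method on WGS84 (a = 6378137 m, b = 6356752.314 m) gives φ = 68.90370038°, h = 3622.836 m.

lat 68.903700°, lon -90.836501°, h 3622.8 m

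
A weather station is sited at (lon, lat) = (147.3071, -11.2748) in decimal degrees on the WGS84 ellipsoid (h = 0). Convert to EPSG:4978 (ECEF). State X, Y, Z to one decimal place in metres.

WGS84: a = 6378137 m, e² = 0.006694380; N(φ) = a/√(1−e²sin²φ) = 6378953.238 m.
X = (N+h)·cosφ·cosλ = -5264779.102 m; Y = (N+h)·cosφ·sinλ = 3379006.896 m; Z = (N(1−e²)+h)·sinφ = -1238830.852 m.

X -5264779.1 m, Y 3379006.9 m, Z -1238830.9 m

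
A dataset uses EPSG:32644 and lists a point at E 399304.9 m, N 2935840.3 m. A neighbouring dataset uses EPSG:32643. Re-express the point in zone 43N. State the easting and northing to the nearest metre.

E 997384 m, N 2945136 m

UTM 44N → geographic: φ = 26.53960030°, λ = 79.98919952°.
UTM 43N (λ₀ = 75°) forward: E = 997384.391 m, N = 2945135.599 m.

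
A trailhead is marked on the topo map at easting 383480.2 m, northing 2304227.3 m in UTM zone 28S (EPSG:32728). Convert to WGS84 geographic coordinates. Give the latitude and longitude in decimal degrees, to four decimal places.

lat -69.3461°, lon -17.9610°

Zone 28S: λ₀ = -15°, k₀ = 0.9996, false easting 500000 m, false northing 10000000 m.
Meridian distance M = (N − FN)/k₀ = -7698852.2 m.
Inverse transverse Mercator on WGS84 gives φ = -69.34609973°, λ = -17.96099938°.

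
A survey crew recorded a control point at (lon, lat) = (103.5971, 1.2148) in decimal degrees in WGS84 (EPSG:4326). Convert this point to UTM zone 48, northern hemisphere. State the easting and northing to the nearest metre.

Zone 48 central meridian λ₀ = 6×48 − 183 = 105°; Δλ = -1.4029°.
Transverse Mercator on WGS84 with k₀ = 0.9996 gives E = 343911.518 m, N = 134312.621 m.

E 343912 m, N 134313 m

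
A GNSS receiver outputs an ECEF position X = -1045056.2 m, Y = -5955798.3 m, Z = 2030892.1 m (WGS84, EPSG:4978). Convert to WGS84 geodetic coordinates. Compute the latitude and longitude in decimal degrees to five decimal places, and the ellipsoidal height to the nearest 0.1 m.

λ = atan2(Y, X) = -99.95230012°; p = √(X²+Y²) = 6046790.5 m.
Bowring's method on WGS84 (a = 6378137 m, b = 6356752.314 m) gives φ = 18.68169986°, h = 2770.744 m.

lat 18.68170°, lon -99.95230°, h 2770.7 m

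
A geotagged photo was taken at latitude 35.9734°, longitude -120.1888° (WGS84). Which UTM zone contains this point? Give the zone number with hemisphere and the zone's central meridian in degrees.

UTM zone = ⌊(λ + 180)/6⌋ + 1; -120.1888° ∈ [-126°, -120°) → zone 10.
Hemisphere: N (φ ≥ 0).
Central meridian λ₀ = 6×10 − 183 = -123°.

Zone 10N, central meridian -123°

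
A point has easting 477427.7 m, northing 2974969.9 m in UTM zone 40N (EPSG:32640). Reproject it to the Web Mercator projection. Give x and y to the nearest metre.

Unproject from UTM 40N (λ₀ = 57°) → φ = 26.89630043°, λ = 56.77269997°.
Web Mercator (R = 6378137 m): x = 6319908.051 m, y = 3110521.821 m.

x 6319908 m, y 3110522 m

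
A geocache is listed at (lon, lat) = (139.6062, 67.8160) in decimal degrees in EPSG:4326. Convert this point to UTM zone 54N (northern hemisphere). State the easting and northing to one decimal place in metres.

Zone 54 central meridian λ₀ = 6×54 − 183 = 141°; Δλ = -1.3938°.
Transverse Mercator on WGS84 with k₀ = 0.9996 gives E = 441274.213 m, N = 7523011.627 m.

E 441274.2 m, N 7523011.6 m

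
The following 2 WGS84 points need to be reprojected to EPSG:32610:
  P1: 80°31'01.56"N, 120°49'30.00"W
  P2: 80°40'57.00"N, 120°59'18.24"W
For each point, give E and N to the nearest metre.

P1: E 539995 m, N 8940052 m; P2: E 536353 m, N 8958395 m

UTM zone 10N: λ₀ = -123°, k₀ = 0.9996.
P1 (80.5171°, -120.8250°) → (539995.476, 8940051.814) m.
P2 (80.6825°, -120.9884°) → (536352.611, 8958394.578) m.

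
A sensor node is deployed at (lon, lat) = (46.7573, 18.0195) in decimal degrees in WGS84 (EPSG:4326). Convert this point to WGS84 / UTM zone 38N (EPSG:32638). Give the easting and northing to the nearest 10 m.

Zone 38 central meridian λ₀ = 6×38 − 183 = 45°; Δλ = +1.7573°.
Transverse Mercator on WGS84 with k₀ = 0.9996 gives E = 686035.672 m, N = 1993225.670 m.

E 686040 m, N 1993230 m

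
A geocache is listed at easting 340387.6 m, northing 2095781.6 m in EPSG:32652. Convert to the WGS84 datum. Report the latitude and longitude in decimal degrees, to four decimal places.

lat 18.9482°, lon 127.4841°

Zone 52N: λ₀ = 129°, k₀ = 0.9996, false easting 500000 m.
Meridian distance M = (N − FN)/k₀ = 2096620.2 m.
Inverse transverse Mercator on WGS84 gives φ = 18.94819958°, λ = 127.48410011°.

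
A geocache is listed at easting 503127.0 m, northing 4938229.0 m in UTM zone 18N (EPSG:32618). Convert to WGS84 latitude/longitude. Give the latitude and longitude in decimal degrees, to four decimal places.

Zone 18N: λ₀ = -75°, k₀ = 0.9996, false easting 500000 m.
Meridian distance M = (N − FN)/k₀ = 4940205.1 m.
Inverse transverse Mercator on WGS84 gives φ = 44.59740017°, λ = -74.96059990°.

lat 44.5974°, lon -74.9606°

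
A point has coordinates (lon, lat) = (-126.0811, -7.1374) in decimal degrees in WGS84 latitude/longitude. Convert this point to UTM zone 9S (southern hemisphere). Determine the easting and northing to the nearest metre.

E 822436 m, N 9210041 m

Zone 9 central meridian λ₀ = 6×9 − 183 = -129°; Δλ = +2.9189°.
Transverse Mercator on WGS84 with k₀ = 0.9996 gives E = 822436.383 m, N = 9210040.851 m.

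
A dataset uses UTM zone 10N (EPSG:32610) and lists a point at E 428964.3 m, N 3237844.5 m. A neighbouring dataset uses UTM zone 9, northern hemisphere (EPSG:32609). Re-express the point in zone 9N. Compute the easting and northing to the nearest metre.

UTM 10N → geographic: φ = 29.26749980°, λ = -123.73119994°.
UTM 9N (λ₀ = -129°) forward: E = 1012233.183 m, N = 3249157.880 m.

E 1012233 m, N 3249158 m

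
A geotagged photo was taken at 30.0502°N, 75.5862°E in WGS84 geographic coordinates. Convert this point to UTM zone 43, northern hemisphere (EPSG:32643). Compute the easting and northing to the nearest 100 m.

Zone 43 central meridian λ₀ = 6×43 − 183 = 75°; Δλ = +0.5862°.
Transverse Mercator on WGS84 with k₀ = 0.9996 gives E = 556509.651 m, N = 3324492.702 m.

E 556500 m, N 3324500 m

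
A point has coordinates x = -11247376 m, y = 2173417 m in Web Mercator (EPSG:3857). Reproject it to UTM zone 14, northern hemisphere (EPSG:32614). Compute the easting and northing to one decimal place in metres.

E 285782.8 m, N 2119438.1 m

Web Mercator inverse (R = 6378137 m) → φ = 19.15689928°, λ = -101.03689767°.
UTM 14N forward: E = 285782.826 m, N = 2119438.073 m.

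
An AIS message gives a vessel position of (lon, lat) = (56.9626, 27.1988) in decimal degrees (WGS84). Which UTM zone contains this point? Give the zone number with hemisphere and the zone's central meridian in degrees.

Zone 40N, central meridian 57°

UTM zone = ⌊(λ + 180)/6⌋ + 1; 56.9626° ∈ [54°, 60°) → zone 40.
Hemisphere: N (φ ≥ 0).
Central meridian λ₀ = 6×40 − 183 = 57°.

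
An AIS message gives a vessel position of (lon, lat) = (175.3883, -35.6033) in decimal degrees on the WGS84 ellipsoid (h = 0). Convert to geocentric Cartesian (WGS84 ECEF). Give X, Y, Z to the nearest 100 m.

X -5174900 m, Y 417400 m, Z -3692500 m

WGS84: a = 6378137 m, e² = 0.006694380; N(φ) = a/√(1−e²sin²φ) = 6385384.919 m.
X = (N+h)·cosφ·cosλ = -5174938.859 m; Y = (N+h)·cosφ·sinλ = 417429.294 m; Z = (N(1−e²)+h)·sinφ = -3692492.721 m.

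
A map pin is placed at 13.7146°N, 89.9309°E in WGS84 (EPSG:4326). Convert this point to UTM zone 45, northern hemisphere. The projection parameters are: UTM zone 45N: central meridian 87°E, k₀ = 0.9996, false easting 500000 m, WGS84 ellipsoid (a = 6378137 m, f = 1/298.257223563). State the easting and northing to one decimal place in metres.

E 817020.4 m, N 1518086.5 m

Zone 45 central meridian λ₀ = 6×45 − 183 = 87°; Δλ = +2.9309°.
Transverse Mercator on WGS84 with k₀ = 0.9996 gives E = 817020.436 m, N = 1518086.469 m.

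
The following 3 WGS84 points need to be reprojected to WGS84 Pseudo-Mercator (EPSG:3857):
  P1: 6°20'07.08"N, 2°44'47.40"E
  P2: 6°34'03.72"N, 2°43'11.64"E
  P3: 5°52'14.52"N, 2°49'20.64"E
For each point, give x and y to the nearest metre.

P1: x 305739 m, y 706684 m; P2: x 302778 m, y 732719 m; P3: x 314188 m, y 654670 m

Web Mercator: x = R·λ, y = R·ln tan(π/4+φ/2), R = 6378137 m.
P1 (6.3353°, 2.7465°) → (305738.981, 706683.843) m.
P2 (6.5677°, 2.7199°) → (302777.883, 732719.385) m.
P3 (5.8707°, 2.8224°) → (314188.131, 654669.867) m.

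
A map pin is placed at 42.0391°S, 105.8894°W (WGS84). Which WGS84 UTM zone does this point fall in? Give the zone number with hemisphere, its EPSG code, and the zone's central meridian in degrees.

UTM zone = ⌊(λ + 180)/6⌋ + 1; -105.8894° ∈ [-108°, -102°) → zone 13.
Hemisphere: S (φ < 0).
Central meridian λ₀ = 6×13 − 183 = -105°.
EPSG code: 32713.

Zone 13S (EPSG:32713), central meridian -105°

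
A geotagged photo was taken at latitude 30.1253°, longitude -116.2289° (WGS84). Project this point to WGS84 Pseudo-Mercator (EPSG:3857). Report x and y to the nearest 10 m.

x -12938540 m, y 3519670 m

Web Mercator is spherical with R = a = 6378137 m.
x = R·λ = 6378137 × -2.028576991 = -12938541.963 m.
y = R·ln tan(π/4 + φ/2) = 6378137 × 0.551832954 = 3519666.179 m.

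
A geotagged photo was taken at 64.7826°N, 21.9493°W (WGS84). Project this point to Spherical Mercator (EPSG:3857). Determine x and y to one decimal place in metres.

Web Mercator is spherical with R = a = 6378137 m.
x = R·λ = 6378137 × -0.383087554 = -2443384.899 m.
y = R·ln tan(π/4 + φ/2) = 6378137 × 1.497512360 = 9551338.990 m.

x -2443384.9 m, y 9551339.0 m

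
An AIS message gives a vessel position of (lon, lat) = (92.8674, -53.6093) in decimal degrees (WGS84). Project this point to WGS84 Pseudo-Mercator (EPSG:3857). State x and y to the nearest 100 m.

Web Mercator is spherical with R = a = 6378137 m.
x = R·λ = 6378137 × 1.620841898 = 10337951.679 m.
y = R·ln tan(π/4 + φ/2) = 6378137 × -1.112630052 = -7096506.903 m.

x 10338000 m, y -7096500 m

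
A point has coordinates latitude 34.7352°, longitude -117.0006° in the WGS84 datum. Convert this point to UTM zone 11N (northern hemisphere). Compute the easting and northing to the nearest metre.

E 499945 m, N 3843678 m

Zone 11 central meridian λ₀ = 6×11 − 183 = -117°; Δλ = -0.0006°.
Transverse Mercator on WGS84 with k₀ = 0.9996 gives E = 499945.073 m, N = 3843678.392 m.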